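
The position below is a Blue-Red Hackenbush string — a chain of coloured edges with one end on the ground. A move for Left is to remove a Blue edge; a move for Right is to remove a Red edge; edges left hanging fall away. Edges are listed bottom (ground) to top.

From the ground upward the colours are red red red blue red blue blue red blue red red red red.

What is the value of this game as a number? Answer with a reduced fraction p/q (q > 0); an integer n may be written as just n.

step 1: add red to get r; options L={ none } R={ 0 } — -1
step 2: add red to get rr; options L={ none } R={ -1; 0 } — -2
step 3: add red to get rrr; options L={ none } R={ -2; -1; 0 } — -3
step 4: add blue to get rrrb; options L={ -3 } R={ -2; -1; 0 } — -5/2
step 5: add red to get rrrbr; options L={ -3 } R={ -5/2; -2; -1; 0 } — -11/4
step 6: add blue to get rrrbrb; options L={ -3; -11/4 } R={ -5/2; -2; -1; 0 } — -21/8
step 7: add blue to get rrrbrbb; options L={ -3; -11/4; -21/8 } R={ -5/2; -2; -1; 0 } — -41/16
step 8: add red to get rrrbrbbr; options L={ -3; -11/4; -21/8 } R={ -41/16; -5/2; -2; -1; 0 } — -83/32
step 9: add blue to get rrrbrbbrb; options L={ -3; -11/4; -21/8; -83/32 } R={ -41/16; -5/2; -2; -1; 0 } — -165/64
step 10: add red to get rrrbrbbrbr; options L={ -3; -11/4; -21/8; -83/32 } R={ -165/64; -41/16; -5/2; -2; -1; 0 } — -331/128
step 11: add red to get rrrbrbbrbrr; options L={ -3; -11/4; -21/8; -83/32 } R={ -331/128; -165/64; -41/16; -5/2; -2; -1; 0 } — -663/256
step 12: add red to get rrrbrbbrbrrr; options L={ -3; -11/4; -21/8; -83/32 } R={ -663/256; -331/128; -165/64; -41/16; -5/2; -2; -1; 0 } — -1327/512
step 13: add red to get rrrbrbbrbrrrr; options L={ -3; -11/4; -21/8; -83/32 } R={ -1327/512; -663/256; -331/128; -165/64; -41/16; -5/2; -2; -1; 0 } — -2655/1024

-2655/1024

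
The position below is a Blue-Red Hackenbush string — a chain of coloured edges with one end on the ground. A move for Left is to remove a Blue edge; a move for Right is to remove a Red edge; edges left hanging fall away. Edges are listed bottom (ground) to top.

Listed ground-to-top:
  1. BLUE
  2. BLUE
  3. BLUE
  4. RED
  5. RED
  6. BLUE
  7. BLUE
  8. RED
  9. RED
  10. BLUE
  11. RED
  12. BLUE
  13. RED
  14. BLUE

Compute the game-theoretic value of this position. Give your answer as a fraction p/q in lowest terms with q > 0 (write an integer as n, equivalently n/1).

G_1 [B]  L=[0]  R=[·]  → 1
G_2 [BB]  L=[0; 1]  R=[·]  → 2
G_3 [BBB]  L=[0; 1; 2]  R=[·]  → 3
G_4 [BBBR]  L=[0; 1; 2]  R=[3]  → 5/2
G_5 [BBBRR]  L=[0; 1; 2]  R=[5/2; 3]  → 9/4
G_6 [BBBRRB]  L=[0; 1; 2; 9/4]  R=[5/2; 3]  → 19/8
G_7 [BBBRRBB]  L=[0; 1; 2; 9/4; 19/8]  R=[5/2; 3]  → 39/16
G_8 [BBBRRBBR]  L=[0; 1; 2; 9/4; 19/8]  R=[39/16; 5/2; 3]  → 77/32
G_9 [BBBRRBBRR]  L=[0; 1; 2; 9/4; 19/8]  R=[77/32; 39/16; 5/2; 3]  → 153/64
G_10 [BBBRRBBRRB]  L=[0; 1; 2; 9/4; 19/8; 153/64]  R=[77/32; 39/16; 5/2; 3]  → 307/128
G_11 [BBBRRBBRRBR]  L=[0; 1; 2; 9/4; 19/8; 153/64]  R=[307/128; 77/32; 39/16; 5/2; 3]  → 613/256
G_12 [BBBRRBBRRBRB]  L=[0; 1; 2; 9/4; 19/8; 153/64; 613/256]  R=[307/128; 77/32; 39/16; 5/2; 3]  → 1227/512
G_13 [BBBRRBBRRBRBR]  L=[0; 1; 2; 9/4; 19/8; 153/64; 613/256]  R=[1227/512; 307/128; 77/32; 39/16; 5/2; 3]  → 2453/1024
G_14 [BBBRRBBRRBRBRB]  L=[0; 1; 2; 9/4; 19/8; 153/64; 613/256; 2453/1024]  R=[1227/512; 307/128; 77/32; 39/16; 5/2; 3]  → 4907/2048

4907/2048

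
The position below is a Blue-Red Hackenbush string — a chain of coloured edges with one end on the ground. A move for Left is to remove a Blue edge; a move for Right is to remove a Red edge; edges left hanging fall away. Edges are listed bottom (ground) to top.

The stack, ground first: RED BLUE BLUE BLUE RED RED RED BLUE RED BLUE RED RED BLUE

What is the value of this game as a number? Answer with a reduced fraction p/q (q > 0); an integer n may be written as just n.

Prefix values for RED BLUE BLUE BLUE RED RED RED BLUE RED BLUE RED RED BLUE via {L|R} + simplicity:
R: Left {  }, Right { 0 } = simplest -1
RB: Left { -1 }, Right { 0 } = simplest -1/2
RBB: Left { -1; -1/2 }, Right { 0 } = simplest -1/4
RBBB: Left { -1; -1/2; -1/4 }, Right { 0 } = simplest -1/8
RBBBR: Left { -1; -1/2; -1/4 }, Right { -1/8; 0 } = simplest -3/16
RBBBRR: Left { -1; -1/2; -1/4 }, Right { -3/16; -1/8; 0 } = simplest -7/32
RBBBRRR: Left { -1; -1/2; -1/4 }, Right { -7/32; -3/16; -1/8; 0 } = simplest -15/64
RBBBRRRB: Left { -1; -1/2; -1/4; -15/64 }, Right { -7/32; -3/16; -1/8; 0 } = simplest -29/128
RBBBRRRBR: Left { -1; -1/2; -1/4; -15/64 }, Right { -29/128; -7/32; -3/16; -1/8; 0 } = simplest -59/256
RBBBRRRBRB: Left { -1; -1/2; -1/4; -15/64; -59/256 }, Right { -29/128; -7/32; -3/16; -1/8; 0 } = simplest -117/512
RBBBRRRBRBR: Left { -1; -1/2; -1/4; -15/64; -59/256 }, Right { -117/512; -29/128; -7/32; -3/16; -1/8; 0 } = simplest -235/1024
RBBBRRRBRBRR: Left { -1; -1/2; -1/4; -15/64; -59/256 }, Right { -235/1024; -117/512; -29/128; -7/32; -3/16; -1/8; 0 } = simplest -471/2048
RBBBRRRBRBRRB: Left { -1; -1/2; -1/4; -15/64; -59/256; -471/2048 }, Right { -235/1024; -117/512; -29/128; -7/32; -3/16; -1/8; 0 } = simplest -941/4096

-941/4096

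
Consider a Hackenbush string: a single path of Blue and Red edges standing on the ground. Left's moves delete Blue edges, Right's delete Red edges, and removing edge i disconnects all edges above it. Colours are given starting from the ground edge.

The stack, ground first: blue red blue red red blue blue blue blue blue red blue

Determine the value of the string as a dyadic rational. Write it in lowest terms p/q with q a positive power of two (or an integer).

1275/2048

Recurse on prefixes of the 12-edge string blue red blue red red blue blue blue blue blue red blue:
edge 1 of 12 (blue): { 0 | (no moves) } -> 1
edge 2 of 12 (red): { 0 | 1 } -> 1/2
edge 3 of 12 (blue): { 0 1/2 | 1 } -> 3/4
edge 4 of 12 (red): { 0 1/2 | 3/4 1 } -> 5/8
edge 5 of 12 (red): { 0 1/2 | 5/8 3/4 1 } -> 9/16
edge 6 of 12 (blue): { 0 1/2 9/16 | 5/8 3/4 1 } -> 19/32
edge 7 of 12 (blue): { 0 1/2 9/16 19/32 | 5/8 3/4 1 } -> 39/64
edge 8 of 12 (blue): { 0 1/2 9/16 19/32 39/64 | 5/8 3/4 1 } -> 79/128
edge 9 of 12 (blue): { 0 1/2 9/16 19/32 39/64 79/128 | 5/8 3/4 1 } -> 159/256
edge 10 of 12 (blue): { 0 1/2 9/16 19/32 39/64 79/128 159/256 | 5/8 3/4 1 } -> 319/512
edge 11 of 12 (red): { 0 1/2 9/16 19/32 39/64 79/128 159/256 | 319/512 5/8 3/4 1 } -> 637/1024
edge 12 of 12 (blue): { 0 1/2 9/16 19/32 39/64 79/128 159/256 637/1024 | 319/512 5/8 3/4 1 } -> 1275/2048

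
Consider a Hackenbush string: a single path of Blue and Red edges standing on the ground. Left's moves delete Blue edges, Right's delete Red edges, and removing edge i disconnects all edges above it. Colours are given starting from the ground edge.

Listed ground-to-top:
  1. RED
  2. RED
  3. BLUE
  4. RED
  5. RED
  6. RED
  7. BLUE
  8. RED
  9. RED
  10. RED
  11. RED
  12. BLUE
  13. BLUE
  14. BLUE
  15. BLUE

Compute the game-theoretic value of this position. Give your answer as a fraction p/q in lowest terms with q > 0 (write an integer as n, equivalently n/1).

-15841/8192

Recurse on prefixes of the 15-edge string RED RED BLUE RED RED RED BLUE RED RED RED RED BLUE BLUE BLUE BLUE:
R: Left { · }, Right { 0 } -> simplest -1
RR: Left { · }, Right { -1; 0 } -> simplest -2
RRB: Left { -2 }, Right { -1; 0 } -> simplest -3/2
RRBR: Left { -2 }, Right { -3/2; -1; 0 } -> simplest -7/4
RRBRR: Left { -2 }, Right { -7/4; -3/2; -1; 0 } -> simplest -15/8
RRBRRR: Left { -2 }, Right { -15/8; -7/4; -3/2; -1; 0 } -> simplest -31/16
RRBRRRB: Left { -2; -31/16 }, Right { -15/8; -7/4; -3/2; -1; 0 } -> simplest -61/32
RRBRRRBR: Left { -2; -31/16 }, Right { -61/32; -15/8; -7/4; -3/2; -1; 0 } -> simplest -123/64
RRBRRRBRR: Left { -2; -31/16 }, Right { -123/64; -61/32; -15/8; -7/4; -3/2; -1; 0 } -> simplest -247/128
RRBRRRBRRR: Left { -2; -31/16 }, Right { -247/128; -123/64; -61/32; -15/8; -7/4; -3/2; -1; 0 } -> simplest -495/256
RRBRRRBRRRR: Left { -2; -31/16 }, Right { -495/256; -247/128; -123/64; -61/32; -15/8; -7/4; -3/2; -1; 0 } -> simplest -991/512
RRBRRRBRRRRB: Left { -2; -31/16; -991/512 }, Right { -495/256; -247/128; -123/64; -61/32; -15/8; -7/4; -3/2; -1; 0 } -> simplest -1981/1024
RRBRRRBRRRRBB: Left { -2; -31/16; -991/512; -1981/1024 }, Right { -495/256; -247/128; -123/64; -61/32; -15/8; -7/4; -3/2; -1; 0 } -> simplest -3961/2048
RRBRRRBRRRRBBB: Left { -2; -31/16; -991/512; -1981/1024; -3961/2048 }, Right { -495/256; -247/128; -123/64; -61/32; -15/8; -7/4; -3/2; -1; 0 } -> simplest -7921/4096
RRBRRRBRRRRBBBB: Left { -2; -31/16; -991/512; -1981/1024; -3961/2048; -7921/4096 }, Right { -495/256; -247/128; -123/64; -61/32; -15/8; -7/4; -3/2; -1; 0 } -> simplest -15841/8192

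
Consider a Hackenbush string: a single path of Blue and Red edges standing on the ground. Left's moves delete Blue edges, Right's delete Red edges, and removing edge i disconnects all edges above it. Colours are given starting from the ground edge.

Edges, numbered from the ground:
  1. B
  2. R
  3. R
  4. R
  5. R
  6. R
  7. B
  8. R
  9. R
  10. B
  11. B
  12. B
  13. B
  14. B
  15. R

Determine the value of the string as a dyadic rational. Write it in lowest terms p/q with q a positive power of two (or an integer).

Build val(s[:k]) for k = 1..15, string s = B R R R R R B R R B B B B B R.
1 of 15 · B · max L 0 · min R +∞ gives 1
2 of 15 · BR · max L 0 · min R 1 gives 1/2
3 of 15 · BRR · max L 0 · min R 1/2 gives 1/4
4 of 15 · BRRR · max L 0 · min R 1/4 gives 1/8
5 of 15 · BRRRR · max L 0 · min R 1/8 gives 1/16
6 of 15 · BRRRRR · max L 0 · min R 1/16 gives 1/32
7 of 15 · BRRRRRB · max L 1/32 · min R 1/16 gives 3/64
8 of 15 · BRRRRRBR · max L 1/32 · min R 3/64 gives 5/128
9 of 15 · BRRRRRBRR · max L 1/32 · min R 5/128 gives 9/256
10 of 15 · BRRRRRBRRB · max L 9/256 · min R 5/128 gives 19/512
11 of 15 · BRRRRRBRRBB · max L 19/512 · min R 5/128 gives 39/1024
12 of 15 · BRRRRRBRRBBB · max L 39/1024 · min R 5/128 gives 79/2048
13 of 15 · BRRRRRBRRBBBB · max L 79/2048 · min R 5/128 gives 159/4096
14 of 15 · BRRRRRBRRBBBBB · max L 159/4096 · min R 5/128 gives 319/8192
15 of 15 · BRRRRRBRRBBBBBR · max L 159/4096 · min R 319/8192 gives 637/16384

637/16384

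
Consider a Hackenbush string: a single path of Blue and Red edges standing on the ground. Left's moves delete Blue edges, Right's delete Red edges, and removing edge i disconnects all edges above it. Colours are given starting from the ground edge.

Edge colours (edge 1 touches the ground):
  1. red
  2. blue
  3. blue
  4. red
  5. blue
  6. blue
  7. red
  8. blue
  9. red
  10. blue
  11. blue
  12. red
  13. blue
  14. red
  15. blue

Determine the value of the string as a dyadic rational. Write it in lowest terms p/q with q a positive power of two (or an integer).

-4757/16384

edge 1 of 15 (red): { — | 0 } gives -1
edge 2 of 15 (blue): { -1 | 0 } gives -1/2
edge 3 of 15 (blue): { -1,-1/2 | 0 } gives -1/4
edge 4 of 15 (red): { -1,-1/2 | -1/4,0 } gives -3/8
edge 5 of 15 (blue): { -1,-1/2,-3/8 | -1/4,0 } gives -5/16
edge 6 of 15 (blue): { -1,-1/2,-3/8,-5/16 | -1/4,0 } gives -9/32
edge 7 of 15 (red): { -1,-1/2,-3/8,-5/16 | -9/32,-1/4,0 } gives -19/64
edge 8 of 15 (blue): { -1,-1/2,-3/8,-5/16,-19/64 | -9/32,-1/4,0 } gives -37/128
edge 9 of 15 (red): { -1,-1/2,-3/8,-5/16,-19/64 | -37/128,-9/32,-1/4,0 } gives -75/256
edge 10 of 15 (blue): { -1,-1/2,-3/8,-5/16,-19/64,-75/256 | -37/128,-9/32,-1/4,0 } gives -149/512
edge 11 of 15 (blue): { -1,-1/2,-3/8,-5/16,-19/64,-75/256,-149/512 | -37/128,-9/32,-1/4,0 } gives -297/1024
edge 12 of 15 (red): { -1,-1/2,-3/8,-5/16,-19/64,-75/256,-149/512 | -297/1024,-37/128,-9/32,-1/4,0 } gives -595/2048
edge 13 of 15 (blue): { -1,-1/2,-3/8,-5/16,-19/64,-75/256,-149/512,-595/2048 | -297/1024,-37/128,-9/32,-1/4,0 } gives -1189/4096
edge 14 of 15 (red): { -1,-1/2,-3/8,-5/16,-19/64,-75/256,-149/512,-595/2048 | -1189/4096,-297/1024,-37/128,-9/32,-1/4,0 } gives -2379/8192
edge 15 of 15 (blue): { -1,-1/2,-3/8,-5/16,-19/64,-75/256,-149/512,-595/2048,-2379/8192 | -1189/4096,-297/1024,-37/128,-9/32,-1/4,0 } gives -4757/16384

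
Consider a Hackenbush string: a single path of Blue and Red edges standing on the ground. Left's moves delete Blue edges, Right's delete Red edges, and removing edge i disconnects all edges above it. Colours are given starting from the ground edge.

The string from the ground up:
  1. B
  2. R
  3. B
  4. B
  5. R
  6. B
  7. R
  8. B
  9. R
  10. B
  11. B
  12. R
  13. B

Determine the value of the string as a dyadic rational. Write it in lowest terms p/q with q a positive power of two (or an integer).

3419/4096

val(B) = { 0 | · } so 1
val(BR) = { 0 | 1 } so 1/2
val(BRB) = { 0 1/2 | 1 } so 3/4
val(BRBB) = { 0 1/2 3/4 | 1 } so 7/8
val(BRBBR) = { 0 1/2 3/4 | 7/8 1 } so 13/16
val(BRBBRB) = { 0 1/2 3/4 13/16 | 7/8 1 } so 27/32
val(BRBBRBR) = { 0 1/2 3/4 13/16 | 27/32 7/8 1 } so 53/64
val(BRBBRBRB) = { 0 1/2 3/4 13/16 53/64 | 27/32 7/8 1 } so 107/128
val(BRBBRBRBR) = { 0 1/2 3/4 13/16 53/64 | 107/128 27/32 7/8 1 } so 213/256
val(BRBBRBRBRB) = { 0 1/2 3/4 13/16 53/64 213/256 | 107/128 27/32 7/8 1 } so 427/512
val(BRBBRBRBRBB) = { 0 1/2 3/4 13/16 53/64 213/256 427/512 | 107/128 27/32 7/8 1 } so 855/1024
val(BRBBRBRBRBBR) = { 0 1/2 3/4 13/16 53/64 213/256 427/512 | 855/1024 107/128 27/32 7/8 1 } so 1709/2048
val(BRBBRBRBRBBRB) = { 0 1/2 3/4 13/16 53/64 213/256 427/512 1709/2048 | 855/1024 107/128 27/32 7/8 1 } so 3419/4096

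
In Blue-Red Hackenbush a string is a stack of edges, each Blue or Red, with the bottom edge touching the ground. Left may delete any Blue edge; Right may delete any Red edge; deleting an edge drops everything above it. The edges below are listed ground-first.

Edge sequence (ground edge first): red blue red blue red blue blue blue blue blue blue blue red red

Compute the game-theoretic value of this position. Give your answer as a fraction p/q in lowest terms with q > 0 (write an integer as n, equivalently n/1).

Recurse on prefixes of the 14-edge string red blue red blue red blue blue blue blue blue blue blue red red:
edge 1 of 14 (red): { · | 0 } ⇒ -1
edge 2 of 14 (blue): { -1 | 0 } ⇒ -1/2
edge 3 of 14 (red): { -1 | -1/2 0 } ⇒ -3/4
edge 4 of 14 (blue): { -1 -3/4 | -1/2 0 } ⇒ -5/8
edge 5 of 14 (red): { -1 -3/4 | -5/8 -1/2 0 } ⇒ -11/16
edge 6 of 14 (blue): { -1 -3/4 -11/16 | -5/8 -1/2 0 } ⇒ -21/32
edge 7 of 14 (blue): { -1 -3/4 -11/16 -21/32 | -5/8 -1/2 0 } ⇒ -41/64
edge 8 of 14 (blue): { -1 -3/4 -11/16 -21/32 -41/64 | -5/8 -1/2 0 } ⇒ -81/128
edge 9 of 14 (blue): { -1 -3/4 -11/16 -21/32 -41/64 -81/128 | -5/8 -1/2 0 } ⇒ -161/256
edge 10 of 14 (blue): { -1 -3/4 -11/16 -21/32 -41/64 -81/128 -161/256 | -5/8 -1/2 0 } ⇒ -321/512
edge 11 of 14 (blue): { -1 -3/4 -11/16 -21/32 -41/64 -81/128 -161/256 -321/512 | -5/8 -1/2 0 } ⇒ -641/1024
edge 12 of 14 (blue): { -1 -3/4 -11/16 -21/32 -41/64 -81/128 -161/256 -321/512 -641/1024 | -5/8 -1/2 0 } ⇒ -1281/2048
edge 13 of 14 (red): { -1 -3/4 -11/16 -21/32 -41/64 -81/128 -161/256 -321/512 -641/1024 | -1281/2048 -5/8 -1/2 0 } ⇒ -2563/4096
edge 14 of 14 (red): { -1 -3/4 -11/16 -21/32 -41/64 -81/128 -161/256 -321/512 -641/1024 | -2563/4096 -1281/2048 -5/8 -1/2 0 } ⇒ -5127/8192

-5127/8192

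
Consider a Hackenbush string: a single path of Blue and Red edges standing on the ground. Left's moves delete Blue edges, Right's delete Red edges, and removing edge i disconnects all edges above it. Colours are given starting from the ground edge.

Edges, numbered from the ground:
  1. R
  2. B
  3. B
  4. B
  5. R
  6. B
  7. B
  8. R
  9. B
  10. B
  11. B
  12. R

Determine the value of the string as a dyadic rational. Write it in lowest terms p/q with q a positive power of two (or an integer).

-291/2048

Prefix values for R B B B R B B R B B B R via {L|R} + simplicity:
1 of 12 · R · max L −∞ · min R 0 → -1
2 of 12 · RB · max L -1 · min R 0 → -1/2
3 of 12 · RBB · max L -1/2 · min R 0 → -1/4
4 of 12 · RBBB · max L -1/4 · min R 0 → -1/8
5 of 12 · RBBBR · max L -1/4 · min R -1/8 → -3/16
6 of 12 · RBBBRB · max L -3/16 · min R -1/8 → -5/32
7 of 12 · RBBBRBB · max L -5/32 · min R -1/8 → -9/64
8 of 12 · RBBBRBBR · max L -5/32 · min R -9/64 → -19/128
9 of 12 · RBBBRBBRB · max L -19/128 · min R -9/64 → -37/256
10 of 12 · RBBBRBBRBB · max L -37/256 · min R -9/64 → -73/512
11 of 12 · RBBBRBBRBBB · max L -73/512 · min R -9/64 → -145/1024
12 of 12 · RBBBRBBRBBBR · max L -73/512 · min R -145/1024 → -291/2048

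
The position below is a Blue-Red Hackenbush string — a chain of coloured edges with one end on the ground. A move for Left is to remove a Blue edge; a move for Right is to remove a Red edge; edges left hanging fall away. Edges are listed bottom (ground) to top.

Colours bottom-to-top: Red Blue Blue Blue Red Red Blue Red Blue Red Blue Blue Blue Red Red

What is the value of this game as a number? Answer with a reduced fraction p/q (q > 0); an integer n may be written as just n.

-3399/16384

Prefix values for Red Blue Blue Blue Red Red Blue Red Blue Red Blue Blue Blue Red Red via {L|R} + simplicity:
g_1 [R]  L=[·]  R=[0]  gives -1
g_2 [RB]  L=[-1]  R=[0]  gives -1/2
g_3 [RBB]  L=[-1; -1/2]  R=[0]  gives -1/4
g_4 [RBBB]  L=[-1; -1/2; -1/4]  R=[0]  gives -1/8
g_5 [RBBBR]  L=[-1; -1/2; -1/4]  R=[-1/8; 0]  gives -3/16
g_6 [RBBBRR]  L=[-1; -1/2; -1/4]  R=[-3/16; -1/8; 0]  gives -7/32
g_7 [RBBBRRB]  L=[-1; -1/2; -1/4; -7/32]  R=[-3/16; -1/8; 0]  gives -13/64
g_8 [RBBBRRBR]  L=[-1; -1/2; -1/4; -7/32]  R=[-13/64; -3/16; -1/8; 0]  gives -27/128
g_9 [RBBBRRBRB]  L=[-1; -1/2; -1/4; -7/32; -27/128]  R=[-13/64; -3/16; -1/8; 0]  gives -53/256
g_10 [RBBBRRBRBR]  L=[-1; -1/2; -1/4; -7/32; -27/128]  R=[-53/256; -13/64; -3/16; -1/8; 0]  gives -107/512
g_11 [RBBBRRBRBRB]  L=[-1; -1/2; -1/4; -7/32; -27/128; -107/512]  R=[-53/256; -13/64; -3/16; -1/8; 0]  gives -213/1024
g_12 [RBBBRRBRBRBB]  L=[-1; -1/2; -1/4; -7/32; -27/128; -107/512; -213/1024]  R=[-53/256; -13/64; -3/16; -1/8; 0]  gives -425/2048
g_13 [RBBBRRBRBRBBB]  L=[-1; -1/2; -1/4; -7/32; -27/128; -107/512; -213/1024; -425/2048]  R=[-53/256; -13/64; -3/16; -1/8; 0]  gives -849/4096
g_14 [RBBBRRBRBRBBBR]  L=[-1; -1/2; -1/4; -7/32; -27/128; -107/512; -213/1024; -425/2048]  R=[-849/4096; -53/256; -13/64; -3/16; -1/8; 0]  gives -1699/8192
g_15 [RBBBRRBRBRBBBRR]  L=[-1; -1/2; -1/4; -7/32; -27/128; -107/512; -213/1024; -425/2048]  R=[-1699/8192; -849/4096; -53/256; -13/64; -3/16; -1/8; 0]  gives -3399/16384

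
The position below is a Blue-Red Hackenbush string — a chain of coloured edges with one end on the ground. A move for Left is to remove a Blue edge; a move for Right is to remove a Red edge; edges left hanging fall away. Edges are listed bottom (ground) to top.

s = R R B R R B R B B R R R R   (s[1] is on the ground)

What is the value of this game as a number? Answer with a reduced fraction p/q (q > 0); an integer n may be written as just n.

1 of 13 · R · max L −∞ · min R 0 so -1
2 of 13 · RR · max L −∞ · min R -1 so -2
3 of 13 · RRB · max L -2 · min R -1 so -3/2
4 of 13 · RRBR · max L -2 · min R -3/2 so -7/4
5 of 13 · RRBRR · max L -2 · min R -7/4 so -15/8
6 of 13 · RRBRRB · max L -15/8 · min R -7/4 so -29/16
7 of 13 · RRBRRBR · max L -15/8 · min R -29/16 so -59/32
8 of 13 · RRBRRBRB · max L -59/32 · min R -29/16 so -117/64
9 of 13 · RRBRRBRBB · max L -117/64 · min R -29/16 so -233/128
10 of 13 · RRBRRBRBBR · max L -117/64 · min R -233/128 so -467/256
11 of 13 · RRBRRBRBBRR · max L -117/64 · min R -467/256 so -935/512
12 of 13 · RRBRRBRBBRRR · max L -117/64 · min R -935/512 so -1871/1024
13 of 13 · RRBRRBRBBRRRR · max L -117/64 · min R -1871/1024 so -3743/2048

-3743/2048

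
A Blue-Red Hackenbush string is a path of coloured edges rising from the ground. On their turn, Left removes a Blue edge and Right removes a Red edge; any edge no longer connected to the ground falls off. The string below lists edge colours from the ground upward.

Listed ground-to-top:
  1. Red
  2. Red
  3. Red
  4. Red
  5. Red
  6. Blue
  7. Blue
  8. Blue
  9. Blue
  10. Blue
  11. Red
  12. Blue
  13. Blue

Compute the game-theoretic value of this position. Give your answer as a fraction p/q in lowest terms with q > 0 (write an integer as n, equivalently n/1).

-1033/256

Prefix values for Red Red Red Red Red Blue Blue Blue Blue Blue Red Blue Blue via {L|R} + simplicity:
v(R) = { ∅ | 0 } — -1
v(RR) = { ∅ | -1, 0 } — -2
v(RRR) = { ∅ | -2, -1, 0 } — -3
v(RRRR) = { ∅ | -3, -2, -1, 0 } — -4
v(RRRRR) = { ∅ | -4, -3, -2, -1, 0 } — -5
v(RRRRRB) = { -5 | -4, -3, -2, -1, 0 } — -9/2
v(RRRRRBB) = { -5, -9/2 | -4, -3, -2, -1, 0 } — -17/4
v(RRRRRBBB) = { -5, -9/2, -17/4 | -4, -3, -2, -1, 0 } — -33/8
v(RRRRRBBBB) = { -5, -9/2, -17/4, -33/8 | -4, -3, -2, -1, 0 } — -65/16
v(RRRRRBBBBB) = { -5, -9/2, -17/4, -33/8, -65/16 | -4, -3, -2, -1, 0 } — -129/32
v(RRRRRBBBBBR) = { -5, -9/2, -17/4, -33/8, -65/16 | -129/32, -4, -3, -2, -1, 0 } — -259/64
v(RRRRRBBBBBRB) = { -5, -9/2, -17/4, -33/8, -65/16, -259/64 | -129/32, -4, -3, -2, -1, 0 } — -517/128
v(RRRRRBBBBBRBB) = { -5, -9/2, -17/4, -33/8, -65/16, -259/64, -517/128 | -129/32, -4, -3, -2, -1, 0 } — -1033/256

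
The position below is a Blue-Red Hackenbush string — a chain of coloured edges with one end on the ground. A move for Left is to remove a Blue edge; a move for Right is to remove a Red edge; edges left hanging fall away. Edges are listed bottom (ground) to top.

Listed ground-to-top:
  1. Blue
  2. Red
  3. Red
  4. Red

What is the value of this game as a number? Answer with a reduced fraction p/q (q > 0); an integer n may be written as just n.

1/8

Build val(s[:k]) for k = 1..4, string s = Blue Red Red Red.
1 of 4 · B · max L 0 · min R +∞ — 1
2 of 4 · BR · max L 0 · min R 1 — 1/2
3 of 4 · BRR · max L 0 · min R 1/2 — 1/4
4 of 4 · BRRR · max L 0 · min R 1/4 — 1/8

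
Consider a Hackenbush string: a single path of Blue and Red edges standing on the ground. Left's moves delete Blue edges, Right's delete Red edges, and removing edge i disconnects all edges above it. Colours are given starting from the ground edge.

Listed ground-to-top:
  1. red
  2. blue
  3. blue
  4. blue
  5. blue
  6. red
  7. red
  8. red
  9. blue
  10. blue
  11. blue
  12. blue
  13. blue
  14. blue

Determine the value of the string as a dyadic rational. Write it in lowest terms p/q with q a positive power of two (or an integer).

-897/8192

G_1 [r]  L=[]  R=[0]  => -1
G_2 [rb]  L=[-1]  R=[0]  => -1/2
G_3 [rbb]  L=[-1,-1/2]  R=[0]  => -1/4
G_4 [rbbb]  L=[-1,-1/2,-1/4]  R=[0]  => -1/8
G_5 [rbbbb]  L=[-1,-1/2,-1/4,-1/8]  R=[0]  => -1/16
G_6 [rbbbbr]  L=[-1,-1/2,-1/4,-1/8]  R=[-1/16,0]  => -3/32
G_7 [rbbbbrr]  L=[-1,-1/2,-1/4,-1/8]  R=[-3/32,-1/16,0]  => -7/64
G_8 [rbbbbrrr]  L=[-1,-1/2,-1/4,-1/8]  R=[-7/64,-3/32,-1/16,0]  => -15/128
G_9 [rbbbbrrrb]  L=[-1,-1/2,-1/4,-1/8,-15/128]  R=[-7/64,-3/32,-1/16,0]  => -29/256
G_10 [rbbbbrrrbb]  L=[-1,-1/2,-1/4,-1/8,-15/128,-29/256]  R=[-7/64,-3/32,-1/16,0]  => -57/512
G_11 [rbbbbrrrbbb]  L=[-1,-1/2,-1/4,-1/8,-15/128,-29/256,-57/512]  R=[-7/64,-3/32,-1/16,0]  => -113/1024
G_12 [rbbbbrrrbbbb]  L=[-1,-1/2,-1/4,-1/8,-15/128,-29/256,-57/512,-113/1024]  R=[-7/64,-3/32,-1/16,0]  => -225/2048
G_13 [rbbbbrrrbbbbb]  L=[-1,-1/2,-1/4,-1/8,-15/128,-29/256,-57/512,-113/1024,-225/2048]  R=[-7/64,-3/32,-1/16,0]  => -449/4096
G_14 [rbbbbrrrbbbbbb]  L=[-1,-1/2,-1/4,-1/8,-15/128,-29/256,-57/512,-113/1024,-225/2048,-449/4096]  R=[-7/64,-3/32,-1/16,0]  => -897/8192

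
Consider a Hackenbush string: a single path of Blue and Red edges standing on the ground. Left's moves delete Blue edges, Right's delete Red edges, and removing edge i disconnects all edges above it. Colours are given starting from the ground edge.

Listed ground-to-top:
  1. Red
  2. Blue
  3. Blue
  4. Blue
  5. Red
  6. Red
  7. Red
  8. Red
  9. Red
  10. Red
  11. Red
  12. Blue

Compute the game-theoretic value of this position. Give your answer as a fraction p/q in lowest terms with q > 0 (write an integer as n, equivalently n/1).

step 1: add Red to get R; options L={ (no moves) } R={ 0 } = -1
step 2: add Blue to get RB; options L={ -1 } R={ 0 } = -1/2
step 3: add Blue to get RBB; options L={ -1; -1/2 } R={ 0 } = -1/4
step 4: add Blue to get RBBB; options L={ -1; -1/2; -1/4 } R={ 0 } = -1/8
step 5: add Red to get RBBBR; options L={ -1; -1/2; -1/4 } R={ -1/8; 0 } = -3/16
step 6: add Red to get RBBBRR; options L={ -1; -1/2; -1/4 } R={ -3/16; -1/8; 0 } = -7/32
step 7: add Red to get RBBBRRR; options L={ -1; -1/2; -1/4 } R={ -7/32; -3/16; -1/8; 0 } = -15/64
step 8: add Red to get RBBBRRRR; options L={ -1; -1/2; -1/4 } R={ -15/64; -7/32; -3/16; -1/8; 0 } = -31/128
step 9: add Red to get RBBBRRRRR; options L={ -1; -1/2; -1/4 } R={ -31/128; -15/64; -7/32; -3/16; -1/8; 0 } = -63/256
step 10: add Red to get RBBBRRRRRR; options L={ -1; -1/2; -1/4 } R={ -63/256; -31/128; -15/64; -7/32; -3/16; -1/8; 0 } = -127/512
step 11: add Red to get RBBBRRRRRRR; options L={ -1; -1/2; -1/4 } R={ -127/512; -63/256; -31/128; -15/64; -7/32; -3/16; -1/8; 0 } = -255/1024
step 12: add Blue to get RBBBRRRRRRRB; options L={ -1; -1/2; -1/4; -255/1024 } R={ -127/512; -63/256; -31/128; -15/64; -7/32; -3/16; -1/8; 0 } = -509/2048

-509/2048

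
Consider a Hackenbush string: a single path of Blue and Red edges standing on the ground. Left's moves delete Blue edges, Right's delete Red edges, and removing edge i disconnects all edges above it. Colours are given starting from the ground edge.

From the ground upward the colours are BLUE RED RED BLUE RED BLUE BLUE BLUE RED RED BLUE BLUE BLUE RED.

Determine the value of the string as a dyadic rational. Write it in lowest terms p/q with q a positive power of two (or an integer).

2973/8192

Prefix values for BLUE RED RED BLUE RED BLUE BLUE BLUE RED RED BLUE BLUE BLUE RED via {L|R} + simplicity:
G_1 [B]  L=[0]  R=[none]  so 1
G_2 [BR]  L=[0]  R=[1]  so 1/2
G_3 [BRR]  L=[0]  R=[1/2 1]  so 1/4
G_4 [BRRB]  L=[0 1/4]  R=[1/2 1]  so 3/8
G_5 [BRRBR]  L=[0 1/4]  R=[3/8 1/2 1]  so 5/16
G_6 [BRRBRB]  L=[0 1/4 5/16]  R=[3/8 1/2 1]  so 11/32
G_7 [BRRBRBB]  L=[0 1/4 5/16 11/32]  R=[3/8 1/2 1]  so 23/64
G_8 [BRRBRBBB]  L=[0 1/4 5/16 11/32 23/64]  R=[3/8 1/2 1]  so 47/128
G_9 [BRRBRBBBR]  L=[0 1/4 5/16 11/32 23/64]  R=[47/128 3/8 1/2 1]  so 93/256
G_10 [BRRBRBBBRR]  L=[0 1/4 5/16 11/32 23/64]  R=[93/256 47/128 3/8 1/2 1]  so 185/512
G_11 [BRRBRBBBRRB]  L=[0 1/4 5/16 11/32 23/64 185/512]  R=[93/256 47/128 3/8 1/2 1]  so 371/1024
G_12 [BRRBRBBBRRBB]  L=[0 1/4 5/16 11/32 23/64 185/512 371/1024]  R=[93/256 47/128 3/8 1/2 1]  so 743/2048
G_13 [BRRBRBBBRRBBB]  L=[0 1/4 5/16 11/32 23/64 185/512 371/1024 743/2048]  R=[93/256 47/128 3/8 1/2 1]  so 1487/4096
G_14 [BRRBRBBBRRBBBR]  L=[0 1/4 5/16 11/32 23/64 185/512 371/1024 743/2048]  R=[1487/4096 93/256 47/128 3/8 1/2 1]  so 2973/8192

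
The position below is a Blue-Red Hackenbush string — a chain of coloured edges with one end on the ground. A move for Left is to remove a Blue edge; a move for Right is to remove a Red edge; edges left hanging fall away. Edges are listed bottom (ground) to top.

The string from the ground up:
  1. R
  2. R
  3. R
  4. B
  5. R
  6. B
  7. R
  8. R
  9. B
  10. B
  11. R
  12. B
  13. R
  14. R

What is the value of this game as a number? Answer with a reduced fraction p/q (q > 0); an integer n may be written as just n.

Build val(s[:k]) for k = 1..14, string s = R R R B R B R R B B R B R R.
edge 1 of 14 (R): { · | 0 } -> -1
edge 2 of 14 (R): { · | -1 0 } -> -2
edge 3 of 14 (R): { · | -2 -1 0 } -> -3
edge 4 of 14 (B): { -3 | -2 -1 0 } -> -5/2
edge 5 of 14 (R): { -3 | -5/2 -2 -1 0 } -> -11/4
edge 6 of 14 (B): { -3 -11/4 | -5/2 -2 -1 0 } -> -21/8
edge 7 of 14 (R): { -3 -11/4 | -21/8 -5/2 -2 -1 0 } -> -43/16
edge 8 of 14 (R): { -3 -11/4 | -43/16 -21/8 -5/2 -2 -1 0 } -> -87/32
edge 9 of 14 (B): { -3 -11/4 -87/32 | -43/16 -21/8 -5/2 -2 -1 0 } -> -173/64
edge 10 of 14 (B): { -3 -11/4 -87/32 -173/64 | -43/16 -21/8 -5/2 -2 -1 0 } -> -345/128
edge 11 of 14 (R): { -3 -11/4 -87/32 -173/64 | -345/128 -43/16 -21/8 -5/2 -2 -1 0 } -> -691/256
edge 12 of 14 (B): { -3 -11/4 -87/32 -173/64 -691/256 | -345/128 -43/16 -21/8 -5/2 -2 -1 0 } -> -1381/512
edge 13 of 14 (R): { -3 -11/4 -87/32 -173/64 -691/256 | -1381/512 -345/128 -43/16 -21/8 -5/2 -2 -1 0 } -> -2763/1024
edge 14 of 14 (R): { -3 -11/4 -87/32 -173/64 -691/256 | -2763/1024 -1381/512 -345/128 -43/16 -21/8 -5/2 -2 -1 0 } -> -5527/2048

-5527/2048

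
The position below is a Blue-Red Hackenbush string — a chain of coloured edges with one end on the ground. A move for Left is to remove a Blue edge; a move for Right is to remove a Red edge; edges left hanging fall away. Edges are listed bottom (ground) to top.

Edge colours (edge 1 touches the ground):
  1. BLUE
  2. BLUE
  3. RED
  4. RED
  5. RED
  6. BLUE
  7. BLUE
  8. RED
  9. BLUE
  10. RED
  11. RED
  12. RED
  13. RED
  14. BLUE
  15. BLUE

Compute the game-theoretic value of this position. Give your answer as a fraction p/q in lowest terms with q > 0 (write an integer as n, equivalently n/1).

9863/8192

Build g(s[:k]) for k = 1..15, string s = BLUE BLUE RED RED RED BLUE BLUE RED BLUE RED RED RED RED BLUE BLUE.
edge 1 of 15 (BLUE): { 0 | none } => 1
edge 2 of 15 (BLUE): { 0,1 | none } => 2
edge 3 of 15 (RED): { 0,1 | 2 } => 3/2
edge 4 of 15 (RED): { 0,1 | 3/2,2 } => 5/4
edge 5 of 15 (RED): { 0,1 | 5/4,3/2,2 } => 9/8
edge 6 of 15 (BLUE): { 0,1,9/8 | 5/4,3/2,2 } => 19/16
edge 7 of 15 (BLUE): { 0,1,9/8,19/16 | 5/4,3/2,2 } => 39/32
edge 8 of 15 (RED): { 0,1,9/8,19/16 | 39/32,5/4,3/2,2 } => 77/64
edge 9 of 15 (BLUE): { 0,1,9/8,19/16,77/64 | 39/32,5/4,3/2,2 } => 155/128
edge 10 of 15 (RED): { 0,1,9/8,19/16,77/64 | 155/128,39/32,5/4,3/2,2 } => 309/256
edge 11 of 15 (RED): { 0,1,9/8,19/16,77/64 | 309/256,155/128,39/32,5/4,3/2,2 } => 617/512
edge 12 of 15 (RED): { 0,1,9/8,19/16,77/64 | 617/512,309/256,155/128,39/32,5/4,3/2,2 } => 1233/1024
edge 13 of 15 (RED): { 0,1,9/8,19/16,77/64 | 1233/1024,617/512,309/256,155/128,39/32,5/4,3/2,2 } => 2465/2048
edge 14 of 15 (BLUE): { 0,1,9/8,19/16,77/64,2465/2048 | 1233/1024,617/512,309/256,155/128,39/32,5/4,3/2,2 } => 4931/4096
edge 15 of 15 (BLUE): { 0,1,9/8,19/16,77/64,2465/2048,4931/4096 | 1233/1024,617/512,309/256,155/128,39/32,5/4,3/2,2 } => 9863/8192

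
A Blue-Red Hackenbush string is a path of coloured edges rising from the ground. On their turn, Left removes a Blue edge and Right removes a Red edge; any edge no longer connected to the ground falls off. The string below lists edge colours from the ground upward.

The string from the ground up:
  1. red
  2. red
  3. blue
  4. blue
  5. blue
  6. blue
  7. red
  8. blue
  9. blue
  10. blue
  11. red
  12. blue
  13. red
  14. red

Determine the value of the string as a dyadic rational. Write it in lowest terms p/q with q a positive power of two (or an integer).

-4375/4096

Build value(s[:k]) for k = 1..14, string s = red red blue blue blue blue red blue blue blue red blue red red.
value_1 [r]  L=[∅]  R=[0]  → -1
value_2 [rr]  L=[∅]  R=[-1; 0]  → -2
value_3 [rrb]  L=[-2]  R=[-1; 0]  → -3/2
value_4 [rrbb]  L=[-2; -3/2]  R=[-1; 0]  → -5/4
value_5 [rrbbb]  L=[-2; -3/2; -5/4]  R=[-1; 0]  → -9/8
value_6 [rrbbbb]  L=[-2; -3/2; -5/4; -9/8]  R=[-1; 0]  → -17/16
value_7 [rrbbbbr]  L=[-2; -3/2; -5/4; -9/8]  R=[-17/16; -1; 0]  → -35/32
value_8 [rrbbbbrb]  L=[-2; -3/2; -5/4; -9/8; -35/32]  R=[-17/16; -1; 0]  → -69/64
value_9 [rrbbbbrbb]  L=[-2; -3/2; -5/4; -9/8; -35/32; -69/64]  R=[-17/16; -1; 0]  → -137/128
value_10 [rrbbbbrbbb]  L=[-2; -3/2; -5/4; -9/8; -35/32; -69/64; -137/128]  R=[-17/16; -1; 0]  → -273/256
value_11 [rrbbbbrbbbr]  L=[-2; -3/2; -5/4; -9/8; -35/32; -69/64; -137/128]  R=[-273/256; -17/16; -1; 0]  → -547/512
value_12 [rrbbbbrbbbrb]  L=[-2; -3/2; -5/4; -9/8; -35/32; -69/64; -137/128; -547/512]  R=[-273/256; -17/16; -1; 0]  → -1093/1024
value_13 [rrbbbbrbbbrbr]  L=[-2; -3/2; -5/4; -9/8; -35/32; -69/64; -137/128; -547/512]  R=[-1093/1024; -273/256; -17/16; -1; 0]  → -2187/2048
value_14 [rrbbbbrbbbrbrr]  L=[-2; -3/2; -5/4; -9/8; -35/32; -69/64; -137/128; -547/512]  R=[-2187/2048; -1093/1024; -273/256; -17/16; -1; 0]  → -4375/4096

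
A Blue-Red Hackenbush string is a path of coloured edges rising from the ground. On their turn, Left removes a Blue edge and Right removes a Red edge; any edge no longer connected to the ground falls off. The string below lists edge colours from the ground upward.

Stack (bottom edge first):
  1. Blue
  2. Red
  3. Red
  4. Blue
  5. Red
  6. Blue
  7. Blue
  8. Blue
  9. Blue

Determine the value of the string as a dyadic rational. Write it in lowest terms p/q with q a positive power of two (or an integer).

95/256

edge 1 of 9 (Blue): { 0 |  } -> 1
edge 2 of 9 (Red): { 0 | 1 } -> 1/2
edge 3 of 9 (Red): { 0 | 1/2,1 } -> 1/4
edge 4 of 9 (Blue): { 0,1/4 | 1/2,1 } -> 3/8
edge 5 of 9 (Red): { 0,1/4 | 3/8,1/2,1 } -> 5/16
edge 6 of 9 (Blue): { 0,1/4,5/16 | 3/8,1/2,1 } -> 11/32
edge 7 of 9 (Blue): { 0,1/4,5/16,11/32 | 3/8,1/2,1 } -> 23/64
edge 8 of 9 (Blue): { 0,1/4,5/16,11/32,23/64 | 3/8,1/2,1 } -> 47/128
edge 9 of 9 (Blue): { 0,1/4,5/16,11/32,23/64,47/128 | 3/8,1/2,1 } -> 95/256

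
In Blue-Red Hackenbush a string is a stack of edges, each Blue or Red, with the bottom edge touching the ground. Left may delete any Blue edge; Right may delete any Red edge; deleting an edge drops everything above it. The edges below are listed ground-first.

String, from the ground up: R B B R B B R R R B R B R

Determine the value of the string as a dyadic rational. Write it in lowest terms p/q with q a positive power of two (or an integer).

1 of 13 · R · max L −∞ · min R 0 => -1
2 of 13 · RB · max L -1 · min R 0 => -1/2
3 of 13 · RBB · max L -1/2 · min R 0 => -1/4
4 of 13 · RBBR · max L -1/2 · min R -1/4 => -3/8
5 of 13 · RBBRB · max L -3/8 · min R -1/4 => -5/16
6 of 13 · RBBRBB · max L -5/16 · min R -1/4 => -9/32
7 of 13 · RBBRBBR · max L -5/16 · min R -9/32 => -19/64
8 of 13 · RBBRBBRR · max L -5/16 · min R -19/64 => -39/128
9 of 13 · RBBRBBRRR · max L -5/16 · min R -39/128 => -79/256
10 of 13 · RBBRBBRRRB · max L -79/256 · min R -39/128 => -157/512
11 of 13 · RBBRBBRRRBR · max L -79/256 · min R -157/512 => -315/1024
12 of 13 · RBBRBBRRRBRB · max L -315/1024 · min R -157/512 => -629/2048
13 of 13 · RBBRBBRRRBRBR · max L -315/1024 · min R -629/2048 => -1259/4096

-1259/4096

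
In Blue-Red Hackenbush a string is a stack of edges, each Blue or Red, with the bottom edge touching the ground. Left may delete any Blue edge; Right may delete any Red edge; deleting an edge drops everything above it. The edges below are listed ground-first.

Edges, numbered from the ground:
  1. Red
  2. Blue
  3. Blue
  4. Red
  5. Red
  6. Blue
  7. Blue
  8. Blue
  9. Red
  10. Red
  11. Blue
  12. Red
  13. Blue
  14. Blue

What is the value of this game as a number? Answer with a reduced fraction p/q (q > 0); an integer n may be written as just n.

Recurse on prefixes of the 14-edge string Red Blue Blue Red Red Blue Blue Blue Red Red Blue Red Blue Blue:
1 of 14 · R · max L −∞ · min R 0 => -1
2 of 14 · RB · max L -1 · min R 0 => -1/2
3 of 14 · RBB · max L -1/2 · min R 0 => -1/4
4 of 14 · RBBR · max L -1/2 · min R -1/4 => -3/8
5 of 14 · RBBRR · max L -1/2 · min R -3/8 => -7/16
6 of 14 · RBBRRB · max L -7/16 · min R -3/8 => -13/32
7 of 14 · RBBRRBB · max L -13/32 · min R -3/8 => -25/64
8 of 14 · RBBRRBBB · max L -25/64 · min R -3/8 => -49/128
9 of 14 · RBBRRBBBR · max L -25/64 · min R -49/128 => -99/256
10 of 14 · RBBRRBBBRR · max L -25/64 · min R -99/256 => -199/512
11 of 14 · RBBRRBBBRRB · max L -199/512 · min R -99/256 => -397/1024
12 of 14 · RBBRRBBBRRBR · max L -199/512 · min R -397/1024 => -795/2048
13 of 14 · RBBRRBBBRRBRB · max L -795/2048 · min R -397/1024 => -1589/4096
14 of 14 · RBBRRBBBRRBRBB · max L -1589/4096 · min R -397/1024 => -3177/8192

-3177/8192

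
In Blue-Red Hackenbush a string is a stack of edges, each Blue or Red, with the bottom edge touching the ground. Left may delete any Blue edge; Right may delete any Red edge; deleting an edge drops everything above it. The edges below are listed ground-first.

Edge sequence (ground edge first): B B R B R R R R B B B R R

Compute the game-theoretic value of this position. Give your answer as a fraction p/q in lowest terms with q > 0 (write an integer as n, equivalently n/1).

step 1: add B to get B; options L={ 0 } R={ · } gives 1
step 2: add B to get BB; options L={ 0; 1 } R={ · } gives 2
step 3: add R to get BBR; options L={ 0; 1 } R={ 2 } gives 3/2
step 4: add B to get BBRB; options L={ 0; 1; 3/2 } R={ 2 } gives 7/4
step 5: add R to get BBRBR; options L={ 0; 1; 3/2 } R={ 7/4; 2 } gives 13/8
step 6: add R to get BBRBRR; options L={ 0; 1; 3/2 } R={ 13/8; 7/4; 2 } gives 25/16
step 7: add R to get BBRBRRR; options L={ 0; 1; 3/2 } R={ 25/16; 13/8; 7/4; 2 } gives 49/32
step 8: add R to get BBRBRRRR; options L={ 0; 1; 3/2 } R={ 49/32; 25/16; 13/8; 7/4; 2 } gives 97/64
step 9: add B to get BBRBRRRRB; options L={ 0; 1; 3/2; 97/64 } R={ 49/32; 25/16; 13/8; 7/4; 2 } gives 195/128
step 10: add B to get BBRBRRRRBB; options L={ 0; 1; 3/2; 97/64; 195/128 } R={ 49/32; 25/16; 13/8; 7/4; 2 } gives 391/256
step 11: add B to get BBRBRRRRBBB; options L={ 0; 1; 3/2; 97/64; 195/128; 391/256 } R={ 49/32; 25/16; 13/8; 7/4; 2 } gives 783/512
step 12: add R to get BBRBRRRRBBBR; options L={ 0; 1; 3/2; 97/64; 195/128; 391/256 } R={ 783/512; 49/32; 25/16; 13/8; 7/4; 2 } gives 1565/1024
step 13: add R to get BBRBRRRRBBBRR; options L={ 0; 1; 3/2; 97/64; 195/128; 391/256 } R={ 1565/1024; 783/512; 49/32; 25/16; 13/8; 7/4; 2 } gives 3129/2048

3129/2048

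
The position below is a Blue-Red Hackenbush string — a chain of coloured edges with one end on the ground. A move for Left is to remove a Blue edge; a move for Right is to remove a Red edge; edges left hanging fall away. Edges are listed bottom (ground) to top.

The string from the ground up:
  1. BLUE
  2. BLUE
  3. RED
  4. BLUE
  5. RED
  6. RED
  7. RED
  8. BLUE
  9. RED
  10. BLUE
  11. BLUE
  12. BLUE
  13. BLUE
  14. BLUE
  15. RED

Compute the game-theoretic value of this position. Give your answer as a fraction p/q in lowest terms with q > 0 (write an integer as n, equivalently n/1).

Build G(s[:k]) for k = 1..15, string s = BLUE BLUE RED BLUE RED RED RED BLUE RED BLUE BLUE BLUE BLUE BLUE RED.
B: Left { 0 }, Right { · } — simplest 1
BB: Left { 0 1 }, Right { · } — simplest 2
BBR: Left { 0 1 }, Right { 2 } — simplest 3/2
BBRB: Left { 0 1 3/2 }, Right { 2 } — simplest 7/4
BBRBR: Left { 0 1 3/2 }, Right { 7/4 2 } — simplest 13/8
BBRBRR: Left { 0 1 3/2 }, Right { 13/8 7/4 2 } — simplest 25/16
BBRBRRR: Left { 0 1 3/2 }, Right { 25/16 13/8 7/4 2 } — simplest 49/32
BBRBRRRB: Left { 0 1 3/2 49/32 }, Right { 25/16 13/8 7/4 2 } — simplest 99/64
BBRBRRRBR: Left { 0 1 3/2 49/32 }, Right { 99/64 25/16 13/8 7/4 2 } — simplest 197/128
BBRBRRRBRB: Left { 0 1 3/2 49/32 197/128 }, Right { 99/64 25/16 13/8 7/4 2 } — simplest 395/256
BBRBRRRBRBB: Left { 0 1 3/2 49/32 197/128 395/256 }, Right { 99/64 25/16 13/8 7/4 2 } — simplest 791/512
BBRBRRRBRBBB: Left { 0 1 3/2 49/32 197/128 395/256 791/512 }, Right { 99/64 25/16 13/8 7/4 2 } — simplest 1583/1024
BBRBRRRBRBBBB: Left { 0 1 3/2 49/32 197/128 395/256 791/512 1583/1024 }, Right { 99/64 25/16 13/8 7/4 2 } — simplest 3167/2048
BBRBRRRBRBBBBB: Left { 0 1 3/2 49/32 197/128 395/256 791/512 1583/1024 3167/2048 }, Right { 99/64 25/16 13/8 7/4 2 } — simplest 6335/4096
BBRBRRRBRBBBBBR: Left { 0 1 3/2 49/32 197/128 395/256 791/512 1583/1024 3167/2048 }, Right { 6335/4096 99/64 25/16 13/8 7/4 2 } — simplest 12669/8192

12669/8192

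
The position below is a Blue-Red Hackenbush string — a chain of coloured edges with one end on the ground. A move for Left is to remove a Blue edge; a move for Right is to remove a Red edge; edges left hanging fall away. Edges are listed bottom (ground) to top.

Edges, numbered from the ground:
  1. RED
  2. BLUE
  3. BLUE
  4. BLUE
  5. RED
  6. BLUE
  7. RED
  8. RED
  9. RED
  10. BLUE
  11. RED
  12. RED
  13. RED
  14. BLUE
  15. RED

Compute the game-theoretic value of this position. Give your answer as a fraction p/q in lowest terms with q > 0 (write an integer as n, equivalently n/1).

Prefix values for RED BLUE BLUE BLUE RED BLUE RED RED RED BLUE RED RED RED BLUE RED via {L|R} + simplicity:
val(R) = { (no moves) | 0 } => -1
val(RB) = { -1 | 0 } => -1/2
val(RBB) = { -1; -1/2 | 0 } => -1/4
val(RBBB) = { -1; -1/2; -1/4 | 0 } => -1/8
val(RBBBR) = { -1; -1/2; -1/4 | -1/8; 0 } => -3/16
val(RBBBRB) = { -1; -1/2; -1/4; -3/16 | -1/8; 0 } => -5/32
val(RBBBRBR) = { -1; -1/2; -1/4; -3/16 | -5/32; -1/8; 0 } => -11/64
val(RBBBRBRR) = { -1; -1/2; -1/4; -3/16 | -11/64; -5/32; -1/8; 0 } => -23/128
val(RBBBRBRRR) = { -1; -1/2; -1/4; -3/16 | -23/128; -11/64; -5/32; -1/8; 0 } => -47/256
val(RBBBRBRRRB) = { -1; -1/2; -1/4; -3/16; -47/256 | -23/128; -11/64; -5/32; -1/8; 0 } => -93/512
val(RBBBRBRRRBR) = { -1; -1/2; -1/4; -3/16; -47/256 | -93/512; -23/128; -11/64; -5/32; -1/8; 0 } => -187/1024
val(RBBBRBRRRBRR) = { -1; -1/2; -1/4; -3/16; -47/256 | -187/1024; -93/512; -23/128; -11/64; -5/32; -1/8; 0 } => -375/2048
val(RBBBRBRRRBRRR) = { -1; -1/2; -1/4; -3/16; -47/256 | -375/2048; -187/1024; -93/512; -23/128; -11/64; -5/32; -1/8; 0 } => -751/4096
val(RBBBRBRRRBRRRB) = { -1; -1/2; -1/4; -3/16; -47/256; -751/4096 | -375/2048; -187/1024; -93/512; -23/128; -11/64; -5/32; -1/8; 0 } => -1501/8192
val(RBBBRBRRRBRRRBR) = { -1; -1/2; -1/4; -3/16; -47/256; -751/4096 | -1501/8192; -375/2048; -187/1024; -93/512; -23/128; -11/64; -5/32; -1/8; 0 } => -3003/16384

-3003/16384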